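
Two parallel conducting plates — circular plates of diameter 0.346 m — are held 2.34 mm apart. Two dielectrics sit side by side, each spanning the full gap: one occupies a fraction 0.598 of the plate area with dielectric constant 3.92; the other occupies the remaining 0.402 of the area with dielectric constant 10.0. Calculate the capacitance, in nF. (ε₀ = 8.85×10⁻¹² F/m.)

C ≈ 2.26 nF

A = π(0.346/2 m)² = 9.40×10⁻² m².
Side-by-side slabs ⇒ two capacitors in parallel, each spanning the full gap.
C₁ = κ₁ε₀A₁/d = 3.92 × 8.85×10⁻¹² × 5.62×10⁻² / 2.34×10⁻³ = 8.34×10⁻¹⁰ F.
C₂ = κ₂ε₀A₂/d = 10.0 × 8.85×10⁻¹² × 3.78×10⁻² / 2.34×10⁻³ = 1.43×10⁻⁹ F.
C = C₁ + C₂ = 2.26×10⁻⁹ F.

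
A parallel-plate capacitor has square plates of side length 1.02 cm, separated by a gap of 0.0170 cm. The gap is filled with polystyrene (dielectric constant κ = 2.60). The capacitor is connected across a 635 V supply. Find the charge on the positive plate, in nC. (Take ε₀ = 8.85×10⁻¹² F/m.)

A = (1.02 cm)² = 1.04×10⁻⁴ m².
C = κε₀A/d = 2.60 × 8.85×10⁻¹² × 1.04×10⁻⁴ / 1.70×10⁻⁴ = 1.41×10⁻¹¹ F.
Q = CV = 1.41×10⁻¹¹ × 635 = 8.94×10⁻⁹ C.

Q ≈ 8.94 nC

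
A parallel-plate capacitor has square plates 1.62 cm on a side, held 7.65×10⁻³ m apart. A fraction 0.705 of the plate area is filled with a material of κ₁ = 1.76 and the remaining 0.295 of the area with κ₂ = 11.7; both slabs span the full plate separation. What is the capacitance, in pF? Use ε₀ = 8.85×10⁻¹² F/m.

A = (1.62 cm)² = 2.62×10⁻⁴ m².
Side-by-side slabs ⇒ two capacitors in parallel, each spanning the full gap.
C₁ = κ₁ε₀A₁/d = 1.76 × 8.85×10⁻¹² × 1.85×10⁻⁴ / 7.65×10⁻³ = 3.77×10⁻¹³ F.
C₂ = κ₂ε₀A₂/d = 11.7 × 8.85×10⁻¹² × 7.74×10⁻⁵ / 7.65×10⁻³ = 1.05×10⁻¹² F.
C = C₁ + C₂ = 1.42×10⁻¹² F.

C ≈ 1.42 pF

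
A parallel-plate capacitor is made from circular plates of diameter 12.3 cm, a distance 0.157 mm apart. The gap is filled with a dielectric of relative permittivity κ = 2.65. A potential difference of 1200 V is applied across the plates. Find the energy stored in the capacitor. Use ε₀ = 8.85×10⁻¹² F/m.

A = π(12.3/2 cm)² = 1.19×10⁻² m².
C = κε₀A/d = 2.65 × 8.85×10⁻¹² × 1.19×10⁻² / 1.57×10⁻⁴ = 1.77×10⁻⁹ F.
U = ½CV² = ½ × 1.77×10⁻⁹ × (1200)² = 1.28×10⁻³ J.

1.28 mJ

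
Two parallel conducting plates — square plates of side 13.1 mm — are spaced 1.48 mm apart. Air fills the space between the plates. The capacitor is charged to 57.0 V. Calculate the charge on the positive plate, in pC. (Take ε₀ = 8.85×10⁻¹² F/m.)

58.5 pC

A = (13.1 mm)² = 1.72×10⁻⁴ m².
C = ε₀A/d = 8.85×10⁻¹² × 1.72×10⁻⁴ / 1.48×10⁻³ = 1.03×10⁻¹² F.
Q = CV = 1.03×10⁻¹² × 57.0 = 5.85×10⁻¹¹ C.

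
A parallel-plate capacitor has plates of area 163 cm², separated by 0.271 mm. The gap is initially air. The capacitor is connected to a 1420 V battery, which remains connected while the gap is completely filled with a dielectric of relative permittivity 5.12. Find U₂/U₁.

Battery connected ⇒ V is held fixed.
C₂ = 5.12 C₁ and U = ½CV², so U₂/U₁ = C₂/C₁ = 5.12.

5.12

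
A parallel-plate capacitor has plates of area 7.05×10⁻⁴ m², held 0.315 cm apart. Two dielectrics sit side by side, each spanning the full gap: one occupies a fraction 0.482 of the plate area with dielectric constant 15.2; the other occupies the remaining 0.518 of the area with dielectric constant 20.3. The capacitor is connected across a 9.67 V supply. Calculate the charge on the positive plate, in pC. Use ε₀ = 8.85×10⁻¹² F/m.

342 pC

Side-by-side slabs ⇒ two capacitors in parallel, each spanning the full gap.
C₁ = κ₁ε₀A₁/d = 15.2 × 8.85×10⁻¹² × 3.40×10⁻⁴ / 3.15×10⁻³ = 1.45×10⁻¹¹ F.
C₂ = κ₂ε₀A₂/d = 20.3 × 8.85×10⁻¹² × 3.65×10⁻⁴ / 3.15×10⁻³ = 2.08×10⁻¹¹ F.
C = C₁ + C₂ = 3.53×10⁻¹¹ F.
Q = CV = 3.53×10⁻¹¹ × 9.67 = 3.42×10⁻¹⁰ C.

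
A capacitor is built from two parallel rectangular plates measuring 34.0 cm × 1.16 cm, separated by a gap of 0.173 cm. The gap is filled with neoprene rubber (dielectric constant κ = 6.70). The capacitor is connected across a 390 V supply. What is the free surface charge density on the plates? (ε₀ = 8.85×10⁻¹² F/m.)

1.34 nC/cm²

A = 34.0 × 1.16 cm² = 3.94×10⁻³ m².
C = κε₀A/d = 6.70 × 8.85×10⁻¹² × 3.94×10⁻³ / 1.73×10⁻³ = 1.35×10⁻¹⁰ F.
σ = Q/A = CV/A = 1.35×10⁻¹⁰ × 390 / 3.94×10⁻³ = 1.34×10⁻⁵ C/m².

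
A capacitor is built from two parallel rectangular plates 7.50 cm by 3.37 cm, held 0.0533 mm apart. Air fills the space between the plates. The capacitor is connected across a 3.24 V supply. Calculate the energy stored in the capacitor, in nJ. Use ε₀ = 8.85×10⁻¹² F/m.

U ≈ 2.20 nJ

A = 7.50 × 3.37 cm² = 2.53×10⁻³ m².
C = ε₀A/d = 8.85×10⁻¹² × 2.53×10⁻³ / 5.33×10⁻⁵ = 4.20×10⁻¹⁰ F.
U = ½CV² = ½ × 4.20×10⁻¹⁰ × (3.24)² = 2.20×10⁻⁹ J.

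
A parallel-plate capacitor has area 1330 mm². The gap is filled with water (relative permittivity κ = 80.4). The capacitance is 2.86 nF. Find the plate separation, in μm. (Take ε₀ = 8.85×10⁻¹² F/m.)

A = 1330 mm² = 1.33×10⁻³ m².
d = κε₀A/C = 80.4 × 8.85×10⁻¹² × 1.33×10⁻³ / 2.86×10⁻⁹ = 3.31×10⁻⁴ m.

331 μm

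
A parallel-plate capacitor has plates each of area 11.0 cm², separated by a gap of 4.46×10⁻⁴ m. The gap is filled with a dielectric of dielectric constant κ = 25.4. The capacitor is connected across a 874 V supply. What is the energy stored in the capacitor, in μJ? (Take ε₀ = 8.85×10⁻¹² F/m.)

A = 11.0 cm² = 1.10×10⁻³ m².
C = κε₀A/d = 25.4 × 8.85×10⁻¹² × 1.10×10⁻³ / 4.46×10⁻⁴ = 5.54×10⁻¹⁰ F.
U = ½CV² = ½ × 5.54×10⁻¹⁰ × (874)² = 2.12×10⁻⁴ J.

U ≈ 212 μJ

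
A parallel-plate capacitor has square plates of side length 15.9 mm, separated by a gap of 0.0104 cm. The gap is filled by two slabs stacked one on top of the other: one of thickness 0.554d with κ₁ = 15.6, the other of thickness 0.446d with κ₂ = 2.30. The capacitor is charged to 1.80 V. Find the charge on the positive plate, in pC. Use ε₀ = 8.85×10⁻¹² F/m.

Q ≈ 169 pC

A = (15.9 mm)² = 2.53×10⁻⁴ m².
Stacked slabs ⇒ two capacitors in series, each with the full plate area.
C₁ = κ₁ε₀A/d₁ = 15.6 × 8.85×10⁻¹² × 2.53×10⁻⁴ / 5.76×10⁻⁵ = 6.06×10⁻¹⁰ F.
C₂ = κ₂ε₀A/d₂ = 2.30 × 8.85×10⁻¹² × 2.53×10⁻⁴ / 4.64×10⁻⁵ = 1.11×10⁻¹⁰ F.
C = (1/C₁ + 1/C₂)⁻¹ = 9.38×10⁻¹¹ F.
Q = CV = 9.38×10⁻¹¹ × 1.80 = 1.69×10⁻¹⁰ C.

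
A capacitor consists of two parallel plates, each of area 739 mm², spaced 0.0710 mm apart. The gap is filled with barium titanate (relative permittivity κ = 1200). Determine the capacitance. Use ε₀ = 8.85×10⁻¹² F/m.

111 nF

A = 739 mm² = 7.39×10⁻⁴ m².
C = κε₀A/d = 1200 × 8.85×10⁻¹² × 7.39×10⁻⁴ / 7.10×10⁻⁵ = 1.11×10⁻⁷ F.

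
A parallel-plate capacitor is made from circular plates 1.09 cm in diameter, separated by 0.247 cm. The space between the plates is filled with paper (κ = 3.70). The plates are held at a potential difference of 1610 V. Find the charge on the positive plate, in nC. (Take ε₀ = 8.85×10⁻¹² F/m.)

A = π(1.09/2 cm)² = 9.33×10⁻⁵ m².
C = κε₀A/d = 3.70 × 8.85×10⁻¹² × 9.33×10⁻⁵ / 2.47×10⁻³ = 1.24×10⁻¹² F.
Q = CV = 1.24×10⁻¹² × 1610 = 1.99×10⁻⁹ C.

1.99 nC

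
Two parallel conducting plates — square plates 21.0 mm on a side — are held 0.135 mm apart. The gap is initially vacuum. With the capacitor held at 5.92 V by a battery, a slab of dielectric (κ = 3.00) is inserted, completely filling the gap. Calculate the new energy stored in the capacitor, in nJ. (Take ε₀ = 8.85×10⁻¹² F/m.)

A = (21.0 mm)² = 4.41×10⁻⁴ m².
Initially C₁ = ε₀A/d = 8.85×10⁻¹² × 4.41×10⁻⁴ / 1.35×10⁻⁴ = 2.89×10⁻¹¹ F.
U₁ = 5.07×10⁻¹⁰ J.
Battery connected ⇒ V is held fixed. C₂ = 3.00 C₁ and U = ½CV², so U₂/U₁ = C₂/C₁ = 3.00.
U₂ = 3.00 × 5.07×10⁻¹⁰ = 1.52×10⁻⁹ J.

1.52 nJ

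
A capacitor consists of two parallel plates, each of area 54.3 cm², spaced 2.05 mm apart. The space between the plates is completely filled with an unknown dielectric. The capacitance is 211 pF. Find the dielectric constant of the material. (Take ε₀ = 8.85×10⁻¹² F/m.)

9.00

A = 54.3 cm² = 5.43×10⁻³ m².
κ = Cd/(ε₀A) = 2.11×10⁻¹⁰ × 2.05×10⁻³ / (8.85×10⁻¹² × 5.43×10⁻³) = 9.00.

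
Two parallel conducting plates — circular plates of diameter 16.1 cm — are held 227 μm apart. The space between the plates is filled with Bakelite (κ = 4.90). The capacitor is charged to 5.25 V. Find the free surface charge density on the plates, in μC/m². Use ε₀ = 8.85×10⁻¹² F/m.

σ ≈ 1.00 μC/m²

A = π(16.1/2 cm)² = 2.04×10⁻² m².
C = κε₀A/d = 4.90 × 8.85×10⁻¹² × 2.04×10⁻² / 2.27×10⁻⁴ = 3.89×10⁻⁹ F.
σ = Q/A = CV/A = 3.89×10⁻⁹ × 5.25 / 2.04×10⁻² = 1.00×10⁻⁶ C/m².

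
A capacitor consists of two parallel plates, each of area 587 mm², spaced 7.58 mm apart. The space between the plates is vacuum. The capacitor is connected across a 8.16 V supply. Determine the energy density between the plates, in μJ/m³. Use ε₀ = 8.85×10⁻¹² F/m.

5.13 μJ/m³

E = V/d = 8.16 / 7.58×10⁻³ = 1.08×10³ V/m.
u = ½ε₀E² = ½ × 8.85×10⁻¹² × (1.08×10³)² = 5.13×10⁻⁶ J/m³.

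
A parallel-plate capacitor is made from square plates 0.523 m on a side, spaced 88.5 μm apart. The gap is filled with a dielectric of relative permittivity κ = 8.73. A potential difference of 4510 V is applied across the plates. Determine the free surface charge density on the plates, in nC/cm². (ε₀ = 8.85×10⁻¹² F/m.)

394 nC/cm²

A = (0.523 m)² = 0.274 m².
C = κε₀A/d = 8.73 × 8.85×10⁻¹² × 0.274 / 8.85×10⁻⁵ = 2.39×10⁻⁷ F.
σ = Q/A = CV/A = 2.39×10⁻⁷ × 4510 / 0.274 = 3.94×10⁻³ C/m².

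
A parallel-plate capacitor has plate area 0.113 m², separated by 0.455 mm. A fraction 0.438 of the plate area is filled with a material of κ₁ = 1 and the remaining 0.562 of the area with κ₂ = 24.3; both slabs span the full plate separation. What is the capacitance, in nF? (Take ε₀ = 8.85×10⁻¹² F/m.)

31.0 nF

Side-by-side slabs ⇒ two capacitors in parallel, each spanning the full gap.
C₁ = κ₁ε₀A₁/d = 1.00 × 8.85×10⁻¹² × 4.95×10⁻² / 4.55×10⁻⁴ = 9.63×10⁻¹⁰ F.
C₂ = κ₂ε₀A₂/d = 24.3 × 8.85×10⁻¹² × 6.35×10⁻² / 4.55×10⁻⁴ = 3.00×10⁻⁸ F.
C = C₁ + C₂ = 3.10×10⁻⁸ F.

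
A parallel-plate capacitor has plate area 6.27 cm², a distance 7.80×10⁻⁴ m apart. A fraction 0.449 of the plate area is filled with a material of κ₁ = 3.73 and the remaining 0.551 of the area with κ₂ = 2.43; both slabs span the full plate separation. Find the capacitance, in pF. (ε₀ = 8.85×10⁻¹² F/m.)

A = 6.27 cm² = 6.27×10⁻⁴ m².
Side-by-side slabs ⇒ two capacitors in parallel, each spanning the full gap.
C₁ = κ₁ε₀A₁/d = 3.73 × 8.85×10⁻¹² × 2.82×10⁻⁴ / 7.80×10⁻⁴ = 1.19×10⁻¹¹ F.
C₂ = κ₂ε₀A₂/d = 2.43 × 8.85×10⁻¹² × 3.45×10⁻⁴ / 7.80×10⁻⁴ = 9.53×10⁻¹² F.
C = C₁ + C₂ = 2.14×10⁻¹¹ F.

21.4 pF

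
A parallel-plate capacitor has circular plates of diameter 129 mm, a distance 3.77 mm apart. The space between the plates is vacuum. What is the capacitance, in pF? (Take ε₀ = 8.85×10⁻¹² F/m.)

A = π(129/2 mm)² = 1.31×10⁻² m².
C = ε₀A/d = 8.85×10⁻¹² × 1.31×10⁻² / 3.77×10⁻³ = 3.07×10⁻¹¹ F.

30.7 pF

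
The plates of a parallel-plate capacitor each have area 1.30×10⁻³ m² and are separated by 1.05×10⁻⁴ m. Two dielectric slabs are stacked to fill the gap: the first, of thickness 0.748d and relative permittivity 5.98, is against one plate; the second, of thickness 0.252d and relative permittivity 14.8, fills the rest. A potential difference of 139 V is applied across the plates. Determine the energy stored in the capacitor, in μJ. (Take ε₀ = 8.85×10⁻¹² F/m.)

7.45 μJ

Stacked slabs ⇒ two capacitors in series, each with the full plate area.
C₁ = κ₁ε₀A/d₁ = 5.98 × 8.85×10⁻¹² × 1.30×10⁻³ / 7.85×10⁻⁵ = 8.76×10⁻¹⁰ F.
C₂ = κ₂ε₀A/d₂ = 14.8 × 8.85×10⁻¹² × 1.30×10⁻³ / 2.65×10⁻⁵ = 6.44×10⁻⁹ F.
C = (1/C₁ + 1/C₂)⁻¹ = 7.71×10⁻¹⁰ F.
U = ½CV² = ½ × 7.71×10⁻¹⁰ × (139)² = 7.45×10⁻⁶ J.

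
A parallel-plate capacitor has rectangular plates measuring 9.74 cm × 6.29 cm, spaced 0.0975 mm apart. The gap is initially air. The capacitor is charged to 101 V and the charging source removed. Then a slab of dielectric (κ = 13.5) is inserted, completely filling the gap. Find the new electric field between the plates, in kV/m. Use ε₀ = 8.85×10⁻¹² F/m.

A = 9.74 × 6.29 cm² = 6.13×10⁻³ m².
Initially C₁ = ε₀A/d = 8.85×10⁻¹² × 6.13×10⁻³ / 9.75×10⁻⁵ = 5.56×10⁻¹⁰ F.
E₁ = 1.04×10⁶ V/m.
Isolated ⇒ Q is held fixed. V₂ = Q/C₂ = V₁/13.5; E = V/d, so E₂/E₁ = (V₂/V₁)(d₁/d₂) = 0.0741.
E₂ = 0.0741 × 1.04×10⁶ = 7.67×10⁴ V/m.

76.7 kV/m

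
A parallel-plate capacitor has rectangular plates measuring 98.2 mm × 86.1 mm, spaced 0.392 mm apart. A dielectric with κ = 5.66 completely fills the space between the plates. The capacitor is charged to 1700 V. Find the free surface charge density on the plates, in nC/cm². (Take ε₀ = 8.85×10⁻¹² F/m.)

σ ≈ 21.7 nC/cm²

A = 98.2 × 86.1 mm² = 8.46×10⁻³ m².
C = κε₀A/d = 5.66 × 8.85×10⁻¹² × 8.46×10⁻³ / 3.92×10⁻⁴ = 1.08×10⁻⁹ F.
σ = Q/A = CV/A = 1.08×10⁻⁹ × 1700 / 8.46×10⁻³ = 2.17×10⁻⁴ C/m².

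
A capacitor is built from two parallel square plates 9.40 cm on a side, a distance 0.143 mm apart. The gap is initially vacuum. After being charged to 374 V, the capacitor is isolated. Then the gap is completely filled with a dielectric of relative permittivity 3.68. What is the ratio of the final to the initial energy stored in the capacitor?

Isolated ⇒ Q is held fixed.
C₂ = 3.68 C₁ and U = Q²/(2C), so U₂/U₁ = C₁/C₂ = 0.272.

0.272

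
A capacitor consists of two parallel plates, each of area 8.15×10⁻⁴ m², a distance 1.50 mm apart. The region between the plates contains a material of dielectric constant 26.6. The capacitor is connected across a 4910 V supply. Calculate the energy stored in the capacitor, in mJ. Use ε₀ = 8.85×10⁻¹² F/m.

C = κε₀A/d = 26.6 × 8.85×10⁻¹² × 8.15×10⁻⁴ / 1.50×10⁻³ = 1.28×10⁻¹⁰ F.
U = ½CV² = ½ × 1.28×10⁻¹⁰ × (4910)² = 1.54×10⁻³ J.

U ≈ 1.54 mJ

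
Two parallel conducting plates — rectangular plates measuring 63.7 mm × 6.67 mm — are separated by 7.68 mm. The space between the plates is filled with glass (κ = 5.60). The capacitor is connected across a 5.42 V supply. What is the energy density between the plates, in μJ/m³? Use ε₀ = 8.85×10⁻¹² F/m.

u ≈ 12.3 μJ/m³

E = V/d = 5.42 / 7.68×10⁻³ = 7.06×10² V/m.
u = ½κε₀E² = ½ × 5.60 × 8.85×10⁻¹² × (7.06×10²)² = 1.23×10⁻⁵ J/m³.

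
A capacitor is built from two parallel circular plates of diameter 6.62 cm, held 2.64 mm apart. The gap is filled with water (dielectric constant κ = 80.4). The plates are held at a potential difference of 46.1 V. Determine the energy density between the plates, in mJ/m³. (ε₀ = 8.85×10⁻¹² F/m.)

E = V/d = 46.1 / 2.64×10⁻³ = 1.75×10⁴ V/m.
u = ½κε₀E² = ½ × 80.4 × 8.85×10⁻¹² × (1.75×10⁴)² = 0.108 J/m³.

u ≈ 108 mJ/m³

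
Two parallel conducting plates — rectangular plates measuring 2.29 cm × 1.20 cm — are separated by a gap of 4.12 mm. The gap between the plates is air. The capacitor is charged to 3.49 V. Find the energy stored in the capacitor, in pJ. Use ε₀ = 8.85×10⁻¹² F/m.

A = 2.29 × 1.20 cm² = 2.75×10⁻⁴ m².
C = ε₀A/d = 8.85×10⁻¹² × 2.75×10⁻⁴ / 4.12×10⁻³ = 5.90×10⁻¹³ F.
U = ½CV² = ½ × 5.90×10⁻¹³ × (3.49)² = 3.59×10⁻¹² J.

3.59 pJ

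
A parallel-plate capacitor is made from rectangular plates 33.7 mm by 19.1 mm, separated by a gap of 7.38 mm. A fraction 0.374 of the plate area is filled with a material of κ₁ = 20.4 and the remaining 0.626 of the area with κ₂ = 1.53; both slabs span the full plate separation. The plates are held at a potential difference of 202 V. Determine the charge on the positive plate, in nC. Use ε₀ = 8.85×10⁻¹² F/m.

Q ≈ 1.34 nC

A = 33.7 × 19.1 mm² = 6.44×10⁻⁴ m².
Side-by-side slabs ⇒ two capacitors in parallel, each spanning the full gap.
C₁ = κ₁ε₀A₁/d = 20.4 × 8.85×10⁻¹² × 2.41×10⁻⁴ / 7.38×10⁻³ = 5.89×10⁻¹² F.
C₂ = κ₂ε₀A₂/d = 1.53 × 8.85×10⁻¹² × 4.03×10⁻⁴ / 7.38×10⁻³ = 7.39×10⁻¹³ F.
C = C₁ + C₂ = 6.63×10⁻¹² F.
Q = CV = 6.63×10⁻¹² × 202 = 1.34×10⁻⁹ C.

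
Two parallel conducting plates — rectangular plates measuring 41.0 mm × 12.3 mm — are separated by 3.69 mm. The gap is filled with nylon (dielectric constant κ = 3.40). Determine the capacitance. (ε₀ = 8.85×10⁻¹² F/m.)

C ≈ 4.11 pF

A = 41.0 × 12.3 mm² = 5.04×10⁻⁴ m².
C = κε₀A/d = 3.40 × 8.85×10⁻¹² × 5.04×10⁻⁴ / 3.69×10⁻³ = 4.11×10⁻¹² F.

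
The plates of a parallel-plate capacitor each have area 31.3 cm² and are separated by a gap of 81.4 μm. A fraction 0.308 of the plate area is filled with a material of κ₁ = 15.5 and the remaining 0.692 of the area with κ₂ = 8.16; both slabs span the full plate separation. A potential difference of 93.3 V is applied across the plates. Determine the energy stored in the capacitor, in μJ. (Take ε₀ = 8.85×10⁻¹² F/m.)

A = 31.3 cm² = 3.13×10⁻³ m².
Side-by-side slabs ⇒ two capacitors in parallel, each spanning the full gap.
C₁ = κ₁ε₀A₁/d = 15.5 × 8.85×10⁻¹² × 9.64×10⁻⁴ / 8.14×10⁻⁵ = 1.62×10⁻⁹ F.
C₂ = κ₂ε₀A₂/d = 8.16 × 8.85×10⁻¹² × 2.17×10⁻³ / 8.14×10⁻⁵ = 1.92×10⁻⁹ F.
C = C₁ + C₂ = 3.55×10⁻⁹ F.
U = ½CV² = ½ × 3.55×10⁻⁹ × (93.3)² = 1.54×10⁻⁵ J.

U ≈ 15.4 μJ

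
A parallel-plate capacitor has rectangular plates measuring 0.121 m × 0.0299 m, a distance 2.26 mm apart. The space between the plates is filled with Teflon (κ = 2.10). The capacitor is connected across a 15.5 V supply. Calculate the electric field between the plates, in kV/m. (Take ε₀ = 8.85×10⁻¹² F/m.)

6.86 kV/m

E = V/d = 15.5 / 2.26×10⁻³ = 6.86×10³ V/m.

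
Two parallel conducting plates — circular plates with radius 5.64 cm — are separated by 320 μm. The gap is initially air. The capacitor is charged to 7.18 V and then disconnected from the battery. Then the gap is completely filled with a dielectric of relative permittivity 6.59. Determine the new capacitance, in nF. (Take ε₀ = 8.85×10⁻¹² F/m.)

C ≈ 1.82 nF

A = π(5.64 cm)² = 9.99×10⁻³ m².
Initially C₁ = ε₀A/d = 8.85×10⁻¹² × 9.99×10⁻³ / 3.20×10⁻⁴ = 2.76×10⁻¹⁰ F.
C = κε₀A/d scales with κ, so C₂/C₁ = κ = 6.59.
C₂ = 6.59 × 2.76×10⁻¹⁰ = 1.82×10⁻⁹ F.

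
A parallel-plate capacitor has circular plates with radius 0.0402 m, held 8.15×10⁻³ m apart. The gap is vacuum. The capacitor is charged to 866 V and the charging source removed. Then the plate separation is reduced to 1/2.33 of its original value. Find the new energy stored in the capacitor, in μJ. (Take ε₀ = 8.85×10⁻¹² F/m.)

A = π(0.0402 m)² = 5.08×10⁻³ m².
Initially C₁ = ε₀A/d = 8.85×10⁻¹² × 5.08×10⁻³ / 8.15×10⁻³ = 5.51×10⁻¹² F.
U₁ = 2.07×10⁻⁶ J.
Isolated ⇒ Q is held fixed. C₂ = 2.33 C₁ and U = Q²/(2C), so U₂/U₁ = C₁/C₂ = 0.429.
U₂ = 0.429 × 2.07×10⁻⁶ = 8.87×10⁻⁷ J.

0.887 μJ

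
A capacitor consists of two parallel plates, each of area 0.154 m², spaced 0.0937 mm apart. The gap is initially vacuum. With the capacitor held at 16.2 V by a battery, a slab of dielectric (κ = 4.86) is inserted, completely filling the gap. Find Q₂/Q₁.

4.86

Battery connected ⇒ V is held fixed.
C₂ = 4.86 C₁ and Q = CV, so Q₂/Q₁ = C₂/C₁ = 4.86.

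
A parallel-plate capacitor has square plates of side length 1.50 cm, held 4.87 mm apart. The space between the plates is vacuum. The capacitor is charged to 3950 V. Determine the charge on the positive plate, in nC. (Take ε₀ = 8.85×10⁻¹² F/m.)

1.62 nC

A = (1.50 cm)² = 2.25×10⁻⁴ m².
C = ε₀A/d = 8.85×10⁻¹² × 2.25×10⁻⁴ / 4.87×10⁻³ = 4.09×10⁻¹³ F.
Q = CV = 4.09×10⁻¹³ × 3950 = 1.62×10⁻⁹ C.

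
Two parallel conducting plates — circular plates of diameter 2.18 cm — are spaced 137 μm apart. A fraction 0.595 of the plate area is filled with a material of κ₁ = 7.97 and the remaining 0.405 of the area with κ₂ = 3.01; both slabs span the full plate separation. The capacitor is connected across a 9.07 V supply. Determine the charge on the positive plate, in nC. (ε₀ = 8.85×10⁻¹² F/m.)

Q ≈ 1.30 nC

A = π(2.18/2 cm)² = 3.73×10⁻⁴ m².
Side-by-side slabs ⇒ two capacitors in parallel, each spanning the full gap.
C₁ = κ₁ε₀A₁/d = 7.97 × 8.85×10⁻¹² × 2.22×10⁻⁴ / 1.37×10⁻⁴ = 1.14×10⁻¹⁰ F.
C₂ = κ₂ε₀A₂/d = 3.01 × 8.85×10⁻¹² × 1.51×10⁻⁴ / 1.37×10⁻⁴ = 2.94×10⁻¹¹ F.
C = C₁ + C₂ = 1.44×10⁻¹⁰ F.
Q = CV = 1.44×10⁻¹⁰ × 9.07 = 1.30×10⁻⁹ C.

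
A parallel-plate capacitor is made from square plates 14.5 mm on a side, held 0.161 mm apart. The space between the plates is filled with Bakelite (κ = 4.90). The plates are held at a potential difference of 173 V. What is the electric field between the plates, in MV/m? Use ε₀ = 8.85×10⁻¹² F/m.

E = V/d = 173 / 1.61×10⁻⁴ = 1.07×10⁶ V/m.

1.07 MV/m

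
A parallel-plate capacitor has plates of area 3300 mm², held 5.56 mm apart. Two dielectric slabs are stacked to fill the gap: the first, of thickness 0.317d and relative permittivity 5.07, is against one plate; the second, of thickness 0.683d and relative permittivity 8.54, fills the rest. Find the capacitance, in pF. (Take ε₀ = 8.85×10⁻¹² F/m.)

36.9 pF

A = 3300 mm² = 3.30×10⁻³ m².
Stacked slabs ⇒ two capacitors in series, each with the full plate area.
C₁ = κ₁ε₀A/d₁ = 5.07 × 8.85×10⁻¹² × 3.30×10⁻³ / 1.76×10⁻³ = 8.40×10⁻¹¹ F.
C₂ = κ₂ε₀A/d₂ = 8.54 × 8.85×10⁻¹² × 3.30×10⁻³ / 3.80×10⁻³ = 6.57×10⁻¹¹ F.
C = (1/C₁ + 1/C₂)⁻¹ = 3.69×10⁻¹¹ F.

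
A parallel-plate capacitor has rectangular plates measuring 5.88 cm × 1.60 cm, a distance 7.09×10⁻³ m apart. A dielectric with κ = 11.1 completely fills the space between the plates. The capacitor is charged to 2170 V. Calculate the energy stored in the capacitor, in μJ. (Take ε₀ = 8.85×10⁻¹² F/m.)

U ≈ 30.7 μJ

A = 5.88 × 1.60 cm² = 9.41×10⁻⁴ m².
C = κε₀A/d = 11.1 × 8.85×10⁻¹² × 9.41×10⁻⁴ / 7.09×10⁻³ = 1.30×10⁻¹¹ F.
U = ½CV² = ½ × 1.30×10⁻¹¹ × (2170)² = 3.07×10⁻⁵ J.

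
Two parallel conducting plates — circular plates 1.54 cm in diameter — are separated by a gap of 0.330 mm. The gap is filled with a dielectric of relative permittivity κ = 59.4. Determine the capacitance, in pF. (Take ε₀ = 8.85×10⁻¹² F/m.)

297 pF

A = π(1.54/2 cm)² = 1.86×10⁻⁴ m².
C = κε₀A/d = 59.4 × 8.85×10⁻¹² × 1.86×10⁻⁴ / 3.30×10⁻⁴ = 2.97×10⁻¹⁰ F.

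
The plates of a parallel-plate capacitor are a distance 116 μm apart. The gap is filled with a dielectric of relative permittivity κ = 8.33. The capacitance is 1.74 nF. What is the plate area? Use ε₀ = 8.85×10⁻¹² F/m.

A ≈ 27.4 cm²

A = Cd/(κε₀) = 1.74×10⁻⁹ × 1.16×10⁻⁴ / (8.33 × 8.85×10⁻¹²) = 2.74×10⁻³ m².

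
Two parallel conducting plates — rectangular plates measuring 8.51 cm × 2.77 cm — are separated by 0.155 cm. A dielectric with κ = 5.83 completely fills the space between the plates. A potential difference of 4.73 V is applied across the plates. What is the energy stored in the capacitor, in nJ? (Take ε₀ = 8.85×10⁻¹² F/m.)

0.878 nJ

A = 8.51 × 2.77 cm² = 2.36×10⁻³ m².
C = κε₀A/d = 5.83 × 8.85×10⁻¹² × 2.36×10⁻³ / 1.55×10⁻³ = 7.85×10⁻¹¹ F.
U = ½CV² = ½ × 7.85×10⁻¹¹ × (4.73)² = 8.78×10⁻¹⁰ J.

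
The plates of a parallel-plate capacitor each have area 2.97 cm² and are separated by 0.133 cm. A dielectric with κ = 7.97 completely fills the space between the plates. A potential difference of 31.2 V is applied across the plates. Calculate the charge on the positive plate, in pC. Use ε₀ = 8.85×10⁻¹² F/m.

A = 2.97 cm² = 2.97×10⁻⁴ m².
C = κε₀A/d = 7.97 × 8.85×10⁻¹² × 2.97×10⁻⁴ / 1.33×10⁻³ = 1.58×10⁻¹¹ F.
Q = CV = 1.58×10⁻¹¹ × 31.2 = 4.91×10⁻¹⁰ C.

491 pC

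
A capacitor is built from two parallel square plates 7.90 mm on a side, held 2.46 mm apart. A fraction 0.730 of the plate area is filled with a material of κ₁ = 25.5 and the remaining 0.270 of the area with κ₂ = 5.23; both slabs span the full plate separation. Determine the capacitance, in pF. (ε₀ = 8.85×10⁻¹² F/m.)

C ≈ 4.50 pF

A = (7.90 mm)² = 6.24×10⁻⁵ m².
Side-by-side slabs ⇒ two capacitors in parallel, each spanning the full gap.
C₁ = κ₁ε₀A₁/d = 25.5 × 8.85×10⁻¹² × 4.56×10⁻⁵ / 2.46×10⁻³ = 4.18×10⁻¹² F.
C₂ = κ₂ε₀A₂/d = 5.23 × 8.85×10⁻¹² × 1.69×10⁻⁵ / 2.46×10⁻³ = 3.17×10⁻¹³ F.
C = C₁ + C₂ = 4.50×10⁻¹² F.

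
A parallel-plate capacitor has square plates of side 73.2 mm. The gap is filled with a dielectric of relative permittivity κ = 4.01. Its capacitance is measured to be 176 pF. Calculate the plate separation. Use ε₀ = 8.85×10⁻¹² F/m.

A = (73.2 mm)² = 5.36×10⁻³ m².
d = κε₀A/C = 4.01 × 8.85×10⁻¹² × 5.36×10⁻³ / 1.76×10⁻¹⁰ = 1.08×10⁻³ m.

d ≈ 1.08 mm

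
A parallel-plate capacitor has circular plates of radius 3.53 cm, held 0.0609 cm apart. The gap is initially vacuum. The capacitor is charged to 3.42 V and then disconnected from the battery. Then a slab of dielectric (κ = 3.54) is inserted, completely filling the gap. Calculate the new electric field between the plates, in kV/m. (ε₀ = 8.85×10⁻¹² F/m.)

E ≈ 1.59 kV/m

A = π(3.53 cm)² = 3.91×10⁻³ m².
Initially C₁ = ε₀A/d = 8.85×10⁻¹² × 3.91×10⁻³ / 6.09×10⁻⁴ = 5.69×10⁻¹¹ F.
E₁ = 5.62×10³ V/m.
Isolated ⇒ Q is held fixed. V₂ = Q/C₂ = V₁/3.54; E = V/d, so E₂/E₁ = (V₂/V₁)(d₁/d₂) = 0.282.
E₂ = 0.282 × 5.62×10³ = 1.59×10³ V/m.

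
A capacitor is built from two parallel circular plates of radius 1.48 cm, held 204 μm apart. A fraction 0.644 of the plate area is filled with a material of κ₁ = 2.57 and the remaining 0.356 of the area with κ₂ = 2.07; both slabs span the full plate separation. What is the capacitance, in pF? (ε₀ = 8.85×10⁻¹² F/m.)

C ≈ 71.4 pF

A = π(1.48 cm)² = 6.88×10⁻⁴ m².
Side-by-side slabs ⇒ two capacitors in parallel, each spanning the full gap.
C₁ = κ₁ε₀A₁/d = 2.57 × 8.85×10⁻¹² × 4.43×10⁻⁴ / 2.04×10⁻⁴ = 4.94×10⁻¹¹ F.
C₂ = κ₂ε₀A₂/d = 2.07 × 8.85×10⁻¹² × 2.45×10⁻⁴ / 2.04×10⁻⁴ = 2.20×10⁻¹¹ F.
C = C₁ + C₂ = 7.14×10⁻¹¹ F.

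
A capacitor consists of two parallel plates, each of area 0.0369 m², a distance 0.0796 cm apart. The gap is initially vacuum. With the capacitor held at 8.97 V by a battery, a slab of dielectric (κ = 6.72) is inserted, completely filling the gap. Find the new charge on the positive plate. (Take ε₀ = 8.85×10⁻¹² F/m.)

Initially C₁ = ε₀A/d = 8.85×10⁻¹² × 3.69×10⁻² / 7.96×10⁻⁴ = 4.10×10⁻¹⁰ F.
Q₁ = 3.68×10⁻⁹ C.
Battery connected ⇒ V is held fixed. C₂ = 6.72 C₁ and Q = CV, so Q₂/Q₁ = C₂/C₁ = 6.72.
Q₂ = 6.72 × 3.68×10⁻⁹ = 2.47×10⁻⁸ C.

Q ≈ 24.7 nC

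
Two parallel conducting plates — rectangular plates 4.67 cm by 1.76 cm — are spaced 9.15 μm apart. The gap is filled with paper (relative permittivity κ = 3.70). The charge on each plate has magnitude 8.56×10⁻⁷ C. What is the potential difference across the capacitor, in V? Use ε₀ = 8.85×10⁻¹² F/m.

A = 4.67 × 1.76 cm² = 8.22×10⁻⁴ m².
C = κε₀A/d = 3.70 × 8.85×10⁻¹² × 8.22×10⁻⁴ / 9.15×10⁻⁶ = 2.94×10⁻⁹ F.
V = Q/C = 8.56×10⁻⁷ / 2.94×10⁻⁹ = 2.91×10² V.

291 V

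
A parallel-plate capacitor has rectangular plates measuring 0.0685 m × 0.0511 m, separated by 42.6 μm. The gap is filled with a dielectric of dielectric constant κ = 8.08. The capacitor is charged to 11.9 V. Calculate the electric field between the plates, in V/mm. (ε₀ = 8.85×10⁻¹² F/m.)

E ≈ 279 V/mm

E = V/d = 11.9 / 4.26×10⁻⁵ = 2.79×10⁵ V/m.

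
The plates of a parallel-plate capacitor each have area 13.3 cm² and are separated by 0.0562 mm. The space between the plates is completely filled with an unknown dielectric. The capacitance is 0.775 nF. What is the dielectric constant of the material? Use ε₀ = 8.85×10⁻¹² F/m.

A = 13.3 cm² = 1.33×10⁻³ m².
κ = Cd/(ε₀A) = 7.75×10⁻¹⁰ × 5.62×10⁻⁵ / (8.85×10⁻¹² × 1.33×10⁻³) = 3.70.

3.70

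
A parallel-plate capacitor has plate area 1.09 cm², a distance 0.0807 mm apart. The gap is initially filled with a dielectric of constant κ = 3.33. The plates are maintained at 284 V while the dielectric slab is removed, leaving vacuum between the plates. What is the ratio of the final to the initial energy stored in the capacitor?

0.300

Battery connected ⇒ V is held fixed.
C₂ = 0.300 C₁ and U = ½CV², so U₂/U₁ = C₂/C₁ = 0.300.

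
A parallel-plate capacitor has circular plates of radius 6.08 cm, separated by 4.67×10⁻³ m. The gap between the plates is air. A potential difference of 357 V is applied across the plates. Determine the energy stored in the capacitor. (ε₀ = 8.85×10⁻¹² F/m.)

A = π(6.08 cm)² = 1.16×10⁻² m².
C = ε₀A/d = 8.85×10⁻¹² × 1.16×10⁻² / 4.67×10⁻³ = 2.20×10⁻¹¹ F.
U = ½CV² = ½ × 2.20×10⁻¹¹ × (357)² = 1.40×10⁻⁶ J.

U ≈ 1.40 μJ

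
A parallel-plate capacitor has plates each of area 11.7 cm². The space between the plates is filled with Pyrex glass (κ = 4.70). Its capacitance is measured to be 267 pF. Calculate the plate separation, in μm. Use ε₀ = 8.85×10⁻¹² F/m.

d ≈ 182 μm

A = 11.7 cm² = 1.17×10⁻³ m².
d = κε₀A/C = 4.70 × 8.85×10⁻¹² × 1.17×10⁻³ / 2.67×10⁻¹⁰ = 1.82×10⁻⁴ m.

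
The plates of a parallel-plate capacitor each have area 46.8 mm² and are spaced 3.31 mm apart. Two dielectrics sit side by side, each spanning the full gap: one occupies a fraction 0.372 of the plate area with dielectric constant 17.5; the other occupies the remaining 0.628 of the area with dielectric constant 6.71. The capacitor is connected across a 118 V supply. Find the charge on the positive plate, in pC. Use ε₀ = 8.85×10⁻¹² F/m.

Q ≈ 158 pC

A = 46.8 mm² = 4.68×10⁻⁵ m².
Side-by-side slabs ⇒ two capacitors in parallel, each spanning the full gap.
C₁ = κ₁ε₀A₁/d = 17.5 × 8.85×10⁻¹² × 1.74×10⁻⁵ / 3.31×10⁻³ = 8.15×10⁻¹³ F.
C₂ = κ₂ε₀A₂/d = 6.71 × 8.85×10⁻¹² × 2.94×10⁻⁵ / 3.31×10⁻³ = 5.27×10⁻¹³ F.
C = C₁ + C₂ = 1.34×10⁻¹² F.
Q = CV = 1.34×10⁻¹² × 118 = 1.58×10⁻¹⁰ C.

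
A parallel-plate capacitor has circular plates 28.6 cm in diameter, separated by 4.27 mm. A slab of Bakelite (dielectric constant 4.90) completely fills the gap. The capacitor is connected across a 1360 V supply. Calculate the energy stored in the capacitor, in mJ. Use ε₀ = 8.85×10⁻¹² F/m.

U ≈ 0.603 mJ

A = π(28.6/2 cm)² = 6.42×10⁻² m².
C = κε₀A/d = 4.90 × 8.85×10⁻¹² × 6.42×10⁻² / 4.27×10⁻³ = 6.52×10⁻¹⁰ F.
U = ½CV² = ½ × 6.52×10⁻¹⁰ × (1360)² = 6.03×10⁻⁴ J.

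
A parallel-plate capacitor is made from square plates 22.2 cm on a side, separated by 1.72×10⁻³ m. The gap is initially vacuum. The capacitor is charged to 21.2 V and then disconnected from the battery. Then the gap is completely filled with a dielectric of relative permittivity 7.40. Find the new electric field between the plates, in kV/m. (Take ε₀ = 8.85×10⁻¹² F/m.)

1.67 kV/m

A = (22.2 cm)² = 4.93×10⁻² m².
Initially C₁ = ε₀A/d = 8.85×10⁻¹² × 4.93×10⁻² / 1.72×10⁻³ = 2.54×10⁻¹⁰ F.
E₁ = 1.23×10⁴ V/m.
Isolated ⇒ Q is held fixed. V₂ = Q/C₂ = V₁/7.40; E = V/d, so E₂/E₁ = (V₂/V₁)(d₁/d₂) = 0.135.
E₂ = 0.135 × 1.23×10⁴ = 1.67×10³ V/m.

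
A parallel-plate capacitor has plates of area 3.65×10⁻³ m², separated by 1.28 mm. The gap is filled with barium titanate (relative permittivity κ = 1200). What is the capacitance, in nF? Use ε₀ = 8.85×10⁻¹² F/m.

C ≈ 30.3 nF

C = κε₀A/d = 1200 × 8.85×10⁻¹² × 3.65×10⁻³ / 1.28×10⁻³ = 3.03×10⁻⁸ F.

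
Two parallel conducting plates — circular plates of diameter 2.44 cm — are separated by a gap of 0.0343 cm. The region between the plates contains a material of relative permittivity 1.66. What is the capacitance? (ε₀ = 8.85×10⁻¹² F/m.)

20.0 pF

A = π(2.44/2 cm)² = 4.68×10⁻⁴ m².
C = κε₀A/d = 1.66 × 8.85×10⁻¹² × 4.68×10⁻⁴ / 3.43×10⁻⁴ = 2.00×10⁻¹¹ F.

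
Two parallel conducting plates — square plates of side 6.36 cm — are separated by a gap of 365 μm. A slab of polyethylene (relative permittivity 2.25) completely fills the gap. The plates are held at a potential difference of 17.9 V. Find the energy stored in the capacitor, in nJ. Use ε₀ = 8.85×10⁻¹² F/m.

A = (6.36 cm)² = 4.04×10⁻³ m².
C = κε₀A/d = 2.25 × 8.85×10⁻¹² × 4.04×10⁻³ / 3.65×10⁻⁴ = 2.21×10⁻¹⁰ F.
U = ½CV² = ½ × 2.21×10⁻¹⁰ × (17.9)² = 3.54×10⁻⁸ J.

35.4 nJ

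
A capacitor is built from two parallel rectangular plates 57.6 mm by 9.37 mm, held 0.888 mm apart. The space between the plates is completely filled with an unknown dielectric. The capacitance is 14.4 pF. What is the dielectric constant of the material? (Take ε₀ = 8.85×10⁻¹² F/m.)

2.68

A = 57.6 × 9.37 mm² = 5.40×10⁻⁴ m².
κ = Cd/(ε₀A) = 1.44×10⁻¹¹ × 8.88×10⁻⁴ / (8.85×10⁻¹² × 5.40×10⁻⁴) = 2.68.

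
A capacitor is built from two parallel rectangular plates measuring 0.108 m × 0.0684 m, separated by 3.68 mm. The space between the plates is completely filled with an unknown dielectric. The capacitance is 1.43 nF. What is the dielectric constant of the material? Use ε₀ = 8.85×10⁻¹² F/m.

κ ≈ 80.5

A = 0.108 × 0.0684 m² = 7.39×10⁻³ m².
κ = Cd/(ε₀A) = 1.43×10⁻⁹ × 3.68×10⁻³ / (8.85×10⁻¹² × 7.39×10⁻³) = 80.5.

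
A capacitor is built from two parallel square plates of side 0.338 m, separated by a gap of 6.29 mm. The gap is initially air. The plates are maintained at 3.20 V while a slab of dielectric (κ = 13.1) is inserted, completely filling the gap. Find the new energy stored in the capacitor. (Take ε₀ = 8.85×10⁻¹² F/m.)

A = (0.338 m)² = 0.114 m².
Initially C₁ = ε₀A/d = 8.85×10⁻¹² × 0.114 / 6.29×10⁻³ = 1.61×10⁻¹⁰ F.
U₁ = 8.23×10⁻¹⁰ J.
Battery connected ⇒ V is held fixed. C₂ = 13.1 C₁ and U = ½CV², so U₂/U₁ = C₂/C₁ = 13.1.
U₂ = 13.1 × 8.23×10⁻¹⁰ = 1.08×10⁻⁸ J.

U ≈ 10.8 nJ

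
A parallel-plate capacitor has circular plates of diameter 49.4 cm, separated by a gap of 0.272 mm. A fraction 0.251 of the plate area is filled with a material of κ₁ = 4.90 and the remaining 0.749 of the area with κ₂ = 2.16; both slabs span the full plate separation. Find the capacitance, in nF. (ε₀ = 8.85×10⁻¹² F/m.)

17.8 nF

A = π(49.4/2 cm)² = 0.192 m².
Side-by-side slabs ⇒ two capacitors in parallel, each spanning the full gap.
C₁ = κ₁ε₀A₁/d = 4.90 × 8.85×10⁻¹² × 4.81×10⁻² / 2.72×10⁻⁴ = 7.67×10⁻⁹ F.
C₂ = κ₂ε₀A₂/d = 2.16 × 8.85×10⁻¹² × 0.144 / 2.72×10⁻⁴ = 1.01×10⁻⁸ F.
C = C₁ + C₂ = 1.78×10⁻⁸ F.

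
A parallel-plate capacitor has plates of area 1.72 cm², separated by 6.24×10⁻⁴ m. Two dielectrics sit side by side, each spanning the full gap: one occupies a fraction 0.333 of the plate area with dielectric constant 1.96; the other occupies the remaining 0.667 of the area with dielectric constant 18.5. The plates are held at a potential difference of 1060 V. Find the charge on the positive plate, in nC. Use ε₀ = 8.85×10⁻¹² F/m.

A = 1.72 cm² = 1.72×10⁻⁴ m².
Side-by-side slabs ⇒ two capacitors in parallel, each spanning the full gap.
C₁ = κ₁ε₀A₁/d = 1.96 × 8.85×10⁻¹² × 5.73×10⁻⁵ / 6.24×10⁻⁴ = 1.59×10⁻¹² F.
C₂ = κ₂ε₀A₂/d = 18.5 × 8.85×10⁻¹² × 1.15×10⁻⁴ / 6.24×10⁻⁴ = 3.01×10⁻¹¹ F.
C = C₁ + C₂ = 3.17×10⁻¹¹ F.
Q = CV = 3.17×10⁻¹¹ × 1060 = 3.36×10⁻⁸ C.

33.6 nC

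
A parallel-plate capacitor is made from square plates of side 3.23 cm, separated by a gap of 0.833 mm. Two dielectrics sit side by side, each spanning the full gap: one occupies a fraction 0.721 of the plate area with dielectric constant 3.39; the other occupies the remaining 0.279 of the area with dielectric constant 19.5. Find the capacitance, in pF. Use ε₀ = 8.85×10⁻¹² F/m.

A = (3.23 cm)² = 1.04×10⁻³ m².
Side-by-side slabs ⇒ two capacitors in parallel, each spanning the full gap.
C₁ = κ₁ε₀A₁/d = 3.39 × 8.85×10⁻¹² × 7.52×10⁻⁴ / 8.33×10⁻⁴ = 2.71×10⁻¹¹ F.
C₂ = κ₂ε₀A₂/d = 19.5 × 8.85×10⁻¹² × 2.91×10⁻⁴ / 8.33×10⁻⁴ = 6.03×10⁻¹¹ F.
C = C₁ + C₂ = 8.74×10⁻¹¹ F.

87.4 pF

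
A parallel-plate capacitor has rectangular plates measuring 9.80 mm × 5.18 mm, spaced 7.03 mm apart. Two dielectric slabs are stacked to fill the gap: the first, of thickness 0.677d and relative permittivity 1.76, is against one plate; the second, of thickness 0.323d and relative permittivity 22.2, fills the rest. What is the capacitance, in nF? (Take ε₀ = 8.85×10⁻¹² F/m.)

1.60×10⁻⁴ nF

A = 9.80 × 5.18 mm² = 5.08×10⁻⁵ m².
Stacked slabs ⇒ two capacitors in series, each with the full plate area.
C₁ = κ₁ε₀A/d₁ = 1.76 × 8.85×10⁻¹² × 5.08×10⁻⁵ / 4.76×10⁻³ = 1.66×10⁻¹³ F.
C₂ = κ₂ε₀A/d₂ = 22.2 × 8.85×10⁻¹² × 5.08×10⁻⁵ / 2.27×10⁻³ = 4.39×10⁻¹² F.
C = (1/C₁ + 1/C₂)⁻¹ = 1.60×10⁻¹³ F.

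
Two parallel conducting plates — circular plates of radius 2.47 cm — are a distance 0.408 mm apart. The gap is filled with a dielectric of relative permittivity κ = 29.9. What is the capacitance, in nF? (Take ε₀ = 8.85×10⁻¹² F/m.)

1.24 nF

A = π(2.47 cm)² = 1.92×10⁻³ m².
C = κε₀A/d = 29.9 × 8.85×10⁻¹² × 1.92×10⁻³ / 4.08×10⁻⁴ = 1.24×10⁻⁹ F.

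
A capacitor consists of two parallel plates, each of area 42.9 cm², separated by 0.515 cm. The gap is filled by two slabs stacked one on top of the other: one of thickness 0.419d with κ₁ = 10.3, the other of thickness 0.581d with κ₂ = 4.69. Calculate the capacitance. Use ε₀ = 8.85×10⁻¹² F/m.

A = 42.9 cm² = 4.29×10⁻³ m².
Stacked slabs ⇒ two capacitors in series, each with the full plate area.
C₁ = κ₁ε₀A/d₁ = 10.3 × 8.85×10⁻¹² × 4.29×10⁻³ / 2.16×10⁻³ = 1.81×10⁻¹⁰ F.
C₂ = κ₂ε₀A/d₂ = 4.69 × 8.85×10⁻¹² × 4.29×10⁻³ / 2.99×10⁻³ = 5.95×10⁻¹¹ F.
C = (1/C₁ + 1/C₂)⁻¹ = 4.48×10⁻¹¹ F.

44.8 pF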